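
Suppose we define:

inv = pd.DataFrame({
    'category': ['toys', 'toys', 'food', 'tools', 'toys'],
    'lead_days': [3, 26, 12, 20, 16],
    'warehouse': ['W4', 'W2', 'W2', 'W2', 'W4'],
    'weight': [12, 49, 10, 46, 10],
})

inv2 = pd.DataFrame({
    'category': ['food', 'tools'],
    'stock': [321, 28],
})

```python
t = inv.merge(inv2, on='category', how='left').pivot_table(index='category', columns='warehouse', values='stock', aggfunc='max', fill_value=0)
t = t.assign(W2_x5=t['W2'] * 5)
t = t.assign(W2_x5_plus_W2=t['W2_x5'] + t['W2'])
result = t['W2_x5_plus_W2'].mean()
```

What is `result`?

1047.0

merge on 'category' (how='left') → 5 rows:
  category  lead_days warehouse  weight  stock
0     toys          3        W4      12    NaN
1     toys         26        W2      49    NaN
2     food         12        W2      10  321.0
3    tools         20        W2      46   28.0
4     toys         16        W4      10    NaN
pivot: rows=category, cols=warehouse, max(stock):
warehouse     W2
category        
food       321.0
tools       28.0
add column W2_x5 = t['W2'] * 5:
warehouse     W2   W2_x5
category                
food       321.0  1605.0
tools       28.0   140.0
add column W2_x5_plus_W2 = t['W2_x5'] + t['W2']:
warehouse     W2   W2_x5  W2_x5_plus_W2
category                               
food       321.0  1605.0         1926.0
tools       28.0   140.0          168.0
mean of column 'W2_x5_plus_W2' → 1047.0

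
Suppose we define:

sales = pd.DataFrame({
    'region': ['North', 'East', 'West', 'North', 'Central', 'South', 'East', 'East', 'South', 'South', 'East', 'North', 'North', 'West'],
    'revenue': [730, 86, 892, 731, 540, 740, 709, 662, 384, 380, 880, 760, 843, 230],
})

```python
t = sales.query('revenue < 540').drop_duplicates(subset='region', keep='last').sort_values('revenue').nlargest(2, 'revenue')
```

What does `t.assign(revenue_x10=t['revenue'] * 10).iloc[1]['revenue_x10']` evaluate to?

filter rows where revenue < 540:
   region  revenue
1    East       86
8   South      384
9   South      380
13   West      230
drop duplicate region (keep=last):
   region  revenue
1    East       86
9   South      380
13   West      230
sort by revenue:
   region  revenue
1    East       86
13   West      230
9   South      380
take 2 rows with largest revenue:
   region  revenue
9   South      380
13   West      230
add column revenue_x10 = t['revenue'] * 10:
   region  revenue  revenue_x10
9   South      380         3800
13   West      230         2300

2300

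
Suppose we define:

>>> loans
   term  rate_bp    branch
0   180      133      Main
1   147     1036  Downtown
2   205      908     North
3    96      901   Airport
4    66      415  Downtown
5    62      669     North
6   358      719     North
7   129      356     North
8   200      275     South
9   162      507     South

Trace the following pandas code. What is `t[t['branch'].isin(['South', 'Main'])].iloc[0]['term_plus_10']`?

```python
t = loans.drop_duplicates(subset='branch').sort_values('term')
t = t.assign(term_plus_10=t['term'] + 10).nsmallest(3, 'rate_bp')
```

190

drop duplicate branch (keep=first):
   term  rate_bp    branch
0   180      133      Main
1   147     1036  Downtown
2   205      908     North
3    96      901   Airport
8   200      275     South
sort by term:
   term  rate_bp    branch
3    96      901   Airport
1   147     1036  Downtown
0   180      133      Main
8   200      275     South
2   205      908     North
add column term_plus_10 = t['term'] + 10:
   term  rate_bp    branch  term_plus_10
3    96      901   Airport           106
1   147     1036  Downtown           157
0   180      133      Main           190
8   200      275     South           210
2   205      908     North           215
take 3 rows with smallest rate_bp:
   term  rate_bp   branch  term_plus_10
0   180      133     Main           190
8   200      275    South           210
3    96      901  Airport           106
filter rows where branch in ['South', 'Main']:
   term  rate_bp branch  term_plus_10
0   180      133   Main           190
8   200      275  South           210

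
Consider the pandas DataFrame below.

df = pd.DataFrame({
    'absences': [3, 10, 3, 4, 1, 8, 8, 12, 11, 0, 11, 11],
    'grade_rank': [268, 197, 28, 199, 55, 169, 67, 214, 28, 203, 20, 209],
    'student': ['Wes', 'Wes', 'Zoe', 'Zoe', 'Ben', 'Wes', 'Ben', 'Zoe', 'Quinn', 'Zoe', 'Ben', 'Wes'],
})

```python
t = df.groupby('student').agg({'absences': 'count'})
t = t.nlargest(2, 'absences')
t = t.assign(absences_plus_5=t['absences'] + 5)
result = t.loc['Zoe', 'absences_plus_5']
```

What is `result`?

group by student, count of absences:
         absences
student          
Ben             3
Quinn           1
Wes             4
Zoe             4
take 2 rows with largest absences:
         absences
student          
Wes             4
Zoe             4
add column absences_plus_5 = t['absences'] + 5:
         absences  absences_plus_5
student                           
Wes             4                9
Zoe             4                9

9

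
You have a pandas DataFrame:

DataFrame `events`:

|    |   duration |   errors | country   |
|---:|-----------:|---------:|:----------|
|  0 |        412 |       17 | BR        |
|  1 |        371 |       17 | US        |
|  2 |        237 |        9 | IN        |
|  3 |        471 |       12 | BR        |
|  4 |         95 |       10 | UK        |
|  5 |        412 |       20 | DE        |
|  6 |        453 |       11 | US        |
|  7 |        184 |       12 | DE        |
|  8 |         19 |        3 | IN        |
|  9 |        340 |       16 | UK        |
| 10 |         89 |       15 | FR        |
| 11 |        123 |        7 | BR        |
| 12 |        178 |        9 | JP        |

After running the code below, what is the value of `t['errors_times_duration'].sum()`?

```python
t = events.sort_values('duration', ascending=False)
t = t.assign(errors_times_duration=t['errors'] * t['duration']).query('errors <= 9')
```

4653

sort by duration descending:
    duration  errors country
3        471      12      BR
6        453      11      US
0        412      17      BR
5        412      20      DE
1        371      17      US
9        340      16      UK
2        237       9      IN
7        184      12      DE
12       178       9      JP
11       123       7      BR
4         95      10      UK
10        89      15      FR
8         19       3      IN
add column errors_times_duration = t['errors'] * t['duration']:
    duration  errors country  errors_times_duration
3        471      12      BR                   5652
6        453      11      US                   4983
0        412      17      BR                   7004
5        412      20      DE                   8240
1        371      17      US                   6307
9        340      16      UK                   5440
2        237       9      IN                   2133
7        184      12      DE                   2208
12       178       9      JP                   1602
11       123       7      BR                    861
4         95      10      UK                    950
10        89      15      FR                   1335
8         19       3      IN                     57
filter rows where errors <= 9:
    duration  errors country  errors_times_duration
2        237       9      IN                   2133
12       178       9      JP                   1602
11       123       7      BR                    861
8         19       3      IN                     57
Hence 4653.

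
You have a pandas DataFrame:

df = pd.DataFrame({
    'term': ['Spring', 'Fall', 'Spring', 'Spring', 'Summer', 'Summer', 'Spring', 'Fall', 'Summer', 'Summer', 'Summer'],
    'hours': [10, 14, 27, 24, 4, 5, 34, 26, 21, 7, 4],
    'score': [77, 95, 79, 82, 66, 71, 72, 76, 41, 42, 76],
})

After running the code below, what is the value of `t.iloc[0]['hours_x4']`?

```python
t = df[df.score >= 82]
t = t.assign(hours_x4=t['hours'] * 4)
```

56

filter rows where score >= 82:
     term  hours  score
1    Fall     14     95
3  Spring     24     82
add column hours_x4 = t['hours'] * 4:
     term  hours  score  hours_x4
1    Fall     14     95        56
3  Spring     24     82        96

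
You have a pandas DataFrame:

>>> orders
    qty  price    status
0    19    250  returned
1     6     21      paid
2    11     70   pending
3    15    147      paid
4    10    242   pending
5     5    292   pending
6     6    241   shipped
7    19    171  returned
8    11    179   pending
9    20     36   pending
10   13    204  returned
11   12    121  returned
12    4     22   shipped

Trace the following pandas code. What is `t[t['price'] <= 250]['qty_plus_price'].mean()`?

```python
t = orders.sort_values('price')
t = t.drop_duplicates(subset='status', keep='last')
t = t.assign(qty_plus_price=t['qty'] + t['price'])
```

sort by price:
    qty  price    status
1     6     21      paid
12    4     22   shipped
9    20     36   pending
2    11     70   pending
11   12    121  returned
3    15    147      paid
7    19    171  returned
8    11    179   pending
10   13    204  returned
6     6    241   shipped
4    10    242   pending
0    19    250  returned
5     5    292   pending
drop duplicate status (keep=last):
   qty  price    status
3   15    147      paid
6    6    241   shipped
0   19    250  returned
5    5    292   pending
add column qty_plus_price = t['qty'] + t['price']:
   qty  price    status  qty_plus_price
3   15    147      paid             162
6    6    241   shipped             247
0   19    250  returned             269
5    5    292   pending             297
filter rows where price <= 250:
   qty  price    status  qty_plus_price
3   15    147      paid             162
6    6    241   shipped             247
0   19    250  returned             269
Hence 226.0.

226.0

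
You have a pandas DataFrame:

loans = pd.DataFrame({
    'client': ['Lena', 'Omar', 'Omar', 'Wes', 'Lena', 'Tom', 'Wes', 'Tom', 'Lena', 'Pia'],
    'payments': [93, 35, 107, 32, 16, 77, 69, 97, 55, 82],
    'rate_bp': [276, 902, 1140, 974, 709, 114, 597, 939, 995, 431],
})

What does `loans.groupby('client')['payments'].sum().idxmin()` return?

Pia

group by client, sum of payments:
client
Lena    164
Omar    142
Pia      82
Tom     174
Wes     101
Name: payments, dtype: int64
The label with the smallest value is Pia.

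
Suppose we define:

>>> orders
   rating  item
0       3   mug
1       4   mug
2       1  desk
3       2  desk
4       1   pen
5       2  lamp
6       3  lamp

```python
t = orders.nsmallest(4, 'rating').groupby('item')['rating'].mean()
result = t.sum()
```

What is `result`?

take 4 rows with smallest rating:
   rating  item
2       1  desk
4       1   pen
3       2  desk
5       2  lamp
group by item, mean of rating:
item
desk    1.5
lamp    2.0
pen     1.0
Name: rating, dtype: float64
So sum() = 4.5.

4.5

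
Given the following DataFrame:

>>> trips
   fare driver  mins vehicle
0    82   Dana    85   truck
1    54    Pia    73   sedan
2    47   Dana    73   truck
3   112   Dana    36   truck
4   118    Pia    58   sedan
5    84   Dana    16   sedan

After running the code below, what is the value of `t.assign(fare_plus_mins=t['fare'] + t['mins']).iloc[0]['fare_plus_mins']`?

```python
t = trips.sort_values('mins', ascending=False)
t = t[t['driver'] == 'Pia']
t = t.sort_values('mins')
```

176

sort by mins descending:
   fare driver  mins vehicle
0    82   Dana    85   truck
1    54    Pia    73   sedan
2    47   Dana    73   truck
4   118    Pia    58   sedan
3   112   Dana    36   truck
5    84   Dana    16   sedan
filter rows where driver == 'Pia':
   fare driver  mins vehicle
1    54    Pia    73   sedan
4   118    Pia    58   sedan
sort by mins:
   fare driver  mins vehicle
4   118    Pia    58   sedan
1    54    Pia    73   sedan
add column fare_plus_mins = t['fare'] + t['mins']:
   fare driver  mins vehicle  fare_plus_mins
4   118    Pia    58   sedan             176
1    54    Pia    73   sedan             127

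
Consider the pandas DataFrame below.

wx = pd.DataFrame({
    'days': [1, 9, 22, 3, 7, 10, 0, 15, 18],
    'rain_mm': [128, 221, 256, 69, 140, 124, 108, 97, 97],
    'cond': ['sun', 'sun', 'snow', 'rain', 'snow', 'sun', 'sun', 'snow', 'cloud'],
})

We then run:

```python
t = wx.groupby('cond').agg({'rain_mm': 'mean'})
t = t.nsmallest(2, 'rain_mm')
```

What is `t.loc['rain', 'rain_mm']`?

group by cond, mean of rain_mm:
          rain_mm
cond             
cloud   97.000000
rain    69.000000
snow   164.333333
sun    145.250000
take 2 rows with smallest rain_mm:
       rain_mm
cond          
rain      69.0
cloud     97.0

69.0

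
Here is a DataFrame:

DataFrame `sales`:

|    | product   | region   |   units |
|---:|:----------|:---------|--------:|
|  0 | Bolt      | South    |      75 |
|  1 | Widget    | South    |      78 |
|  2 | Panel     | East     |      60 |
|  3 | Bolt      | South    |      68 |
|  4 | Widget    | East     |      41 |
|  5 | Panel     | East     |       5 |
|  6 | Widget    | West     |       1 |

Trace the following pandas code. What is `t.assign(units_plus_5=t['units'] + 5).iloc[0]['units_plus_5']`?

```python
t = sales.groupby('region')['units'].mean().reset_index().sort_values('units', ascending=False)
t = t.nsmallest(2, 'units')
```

group by region, mean of units:
region
East     35.333333
South    73.666667
West      1.000000
Name: units, dtype: float64
reset_index():
  region      units
0   East  35.333333
1  South  73.666667
2   West   1.000000
sort by units descending:
  region      units
1  South  73.666667
0   East  35.333333
2   West   1.000000
take 2 rows with smallest units:
  region      units
2   West   1.000000
0   East  35.333333
add column units_plus_5 = t['units'] + 5:
  region      units  units_plus_5
2   West   1.000000      6.000000
0   East  35.333333     40.333333
Reading off the value at position 0, column 'units_plus_5', we get 6.0.

6.0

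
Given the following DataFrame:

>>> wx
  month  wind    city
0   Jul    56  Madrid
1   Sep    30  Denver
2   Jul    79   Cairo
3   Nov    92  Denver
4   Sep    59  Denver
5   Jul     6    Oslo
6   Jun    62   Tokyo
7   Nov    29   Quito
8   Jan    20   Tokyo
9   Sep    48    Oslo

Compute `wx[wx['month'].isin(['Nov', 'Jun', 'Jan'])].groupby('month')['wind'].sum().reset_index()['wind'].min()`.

20

filter rows where month in ['Nov', 'Jun', 'Jan']:
  month  wind    city
3   Nov    92  Denver
6   Jun    62   Tokyo
7   Nov    29   Quito
8   Jan    20   Tokyo
group by month, sum of wind:
month
Jan     20
Jun     62
Nov    121
Name: wind, dtype: int64
reset_index():
  month  wind
0   Jan    20
1   Jun    62
2   Nov   121
min of column 'wind' → 20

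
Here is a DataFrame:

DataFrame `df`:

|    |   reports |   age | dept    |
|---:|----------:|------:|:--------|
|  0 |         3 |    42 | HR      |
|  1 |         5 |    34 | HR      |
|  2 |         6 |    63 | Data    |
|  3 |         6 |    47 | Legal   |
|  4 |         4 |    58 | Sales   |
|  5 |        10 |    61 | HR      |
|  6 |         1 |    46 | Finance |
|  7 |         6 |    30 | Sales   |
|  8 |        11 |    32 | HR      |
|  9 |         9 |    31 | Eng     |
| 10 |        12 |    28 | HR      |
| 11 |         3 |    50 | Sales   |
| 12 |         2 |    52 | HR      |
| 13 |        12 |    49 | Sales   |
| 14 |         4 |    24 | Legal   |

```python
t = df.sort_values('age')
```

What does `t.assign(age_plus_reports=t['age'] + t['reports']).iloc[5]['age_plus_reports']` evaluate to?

sort by age:
    reports  age     dept
14        4   24    Legal
10       12   28       HR
7         6   30    Sales
9         9   31      Eng
8        11   32       HR
1         5   34       HR
0         3   42       HR
6         1   46  Finance
3         6   47    Legal
13       12   49    Sales
11        3   50    Sales
12        2   52       HR
4         4   58    Sales
5        10   61       HR
2         6   63     Data
add column age_plus_reports = t['age'] + t['reports']:
    reports  age     dept  age_plus_reports
14        4   24    Legal                28
10       12   28       HR                40
7         6   30    Sales                36
9         9   31      Eng                40
8        11   32       HR                43
1         5   34       HR                39
0         3   42       HR                45
6         1   46  Finance                47
3         6   47    Legal                53
13       12   49    Sales                61
11        3   50    Sales                53
12        2   52       HR                54
4         4   58    Sales                62
5        10   61       HR                71
2         6   63     Data                69

39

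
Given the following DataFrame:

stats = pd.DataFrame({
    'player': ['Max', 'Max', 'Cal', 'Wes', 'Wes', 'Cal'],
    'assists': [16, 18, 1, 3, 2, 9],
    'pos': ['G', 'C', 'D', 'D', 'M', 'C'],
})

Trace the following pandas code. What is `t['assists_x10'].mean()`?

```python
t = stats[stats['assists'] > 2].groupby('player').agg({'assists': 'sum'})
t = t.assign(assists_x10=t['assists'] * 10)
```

153.333333333

filter rows where assists > 2:
  player  assists pos
0    Max       16   G
1    Max       18   C
3    Wes        3   D
5    Cal        9   C
group by player, sum of assists:
        assists
player         
Cal           9
Max          34
Wes           3
add column assists_x10 = t['assists'] * 10:
        assists  assists_x10
player                      
Cal           9           90
Max          34          340
Wes           3           30
So mean() = 153.333333333.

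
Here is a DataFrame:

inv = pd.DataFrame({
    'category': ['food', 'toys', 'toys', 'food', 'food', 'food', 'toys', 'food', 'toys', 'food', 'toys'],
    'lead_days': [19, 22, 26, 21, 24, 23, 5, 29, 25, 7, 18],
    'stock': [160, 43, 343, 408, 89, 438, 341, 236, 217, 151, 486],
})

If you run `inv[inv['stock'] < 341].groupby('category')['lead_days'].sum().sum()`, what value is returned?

filter rows where stock < 341:
  category  lead_days  stock
0     food         19    160
1     toys         22     43
4     food         24     89
7     food         29    236
8     toys         25    217
9     food          7    151
group by category, sum of lead_days:
category
food    79
toys    47
Name: lead_days, dtype: int64
Hence 126.

126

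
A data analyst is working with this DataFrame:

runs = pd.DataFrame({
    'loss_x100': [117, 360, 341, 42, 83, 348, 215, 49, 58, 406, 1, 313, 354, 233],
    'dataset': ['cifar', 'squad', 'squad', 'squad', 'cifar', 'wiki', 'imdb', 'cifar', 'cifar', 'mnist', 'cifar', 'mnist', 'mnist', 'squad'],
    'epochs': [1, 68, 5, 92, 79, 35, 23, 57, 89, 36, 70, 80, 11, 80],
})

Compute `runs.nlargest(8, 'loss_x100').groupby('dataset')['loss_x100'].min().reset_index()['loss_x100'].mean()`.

277.25

take 8 rows with largest loss_x100:
    loss_x100 dataset  epochs
9         406   mnist      36
1         360   squad      68
12        354   mnist      11
5         348    wiki      35
2         341   squad       5
11        313   mnist      80
13        233   squad      80
6         215    imdb      23
group by dataset, min of loss_x100:
dataset
imdb     215
mnist    313
squad    233
wiki     348
Name: loss_x100, dtype: int64
reset_index():
  dataset  loss_x100
0    imdb        215
1   mnist        313
2   squad        233
3    wiki        348
Hence 277.25.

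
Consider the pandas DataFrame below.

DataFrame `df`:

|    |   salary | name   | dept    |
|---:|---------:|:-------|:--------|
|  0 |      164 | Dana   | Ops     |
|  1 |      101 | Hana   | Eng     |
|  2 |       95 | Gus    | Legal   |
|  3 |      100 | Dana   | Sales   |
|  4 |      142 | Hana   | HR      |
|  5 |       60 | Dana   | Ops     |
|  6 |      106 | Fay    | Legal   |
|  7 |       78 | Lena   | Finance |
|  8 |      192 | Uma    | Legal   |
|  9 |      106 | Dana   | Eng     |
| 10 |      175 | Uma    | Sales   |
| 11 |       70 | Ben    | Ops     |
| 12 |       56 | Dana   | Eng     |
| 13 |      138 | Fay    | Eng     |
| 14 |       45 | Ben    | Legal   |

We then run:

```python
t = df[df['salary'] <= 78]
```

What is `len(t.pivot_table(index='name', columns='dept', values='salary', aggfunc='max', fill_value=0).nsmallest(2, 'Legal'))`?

2

filter rows where salary <= 78:
    salary  name     dept
5       60  Dana      Ops
7       78  Lena  Finance
11      70   Ben      Ops
12      56  Dana      Eng
14      45   Ben    Legal
pivot: rows=name, cols=dept, max(salary):
dept  Eng  Finance  Legal  Ops
name                          
Ben     0        0     45   70
Dana   56        0      0   60
Lena    0       78      0    0
take 2 rows with smallest Legal:
dept  Eng  Finance  Legal  Ops
name                          
Dana   56        0      0   60
Lena    0       78      0    0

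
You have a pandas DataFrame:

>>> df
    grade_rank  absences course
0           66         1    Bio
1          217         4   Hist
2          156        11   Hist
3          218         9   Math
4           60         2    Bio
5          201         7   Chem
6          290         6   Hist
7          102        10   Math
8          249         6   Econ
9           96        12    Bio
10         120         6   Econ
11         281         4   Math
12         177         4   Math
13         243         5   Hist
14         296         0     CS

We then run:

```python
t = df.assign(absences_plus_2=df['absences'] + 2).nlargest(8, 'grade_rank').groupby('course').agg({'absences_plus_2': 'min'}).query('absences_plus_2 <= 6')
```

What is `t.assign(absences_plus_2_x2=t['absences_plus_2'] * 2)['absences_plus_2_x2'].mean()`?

9.33333333333

add column absences_plus_2 = df['absences'] + 2:
    grade_rank  absences course  absences_plus_2
0           66         1    Bio                3
1          217         4   Hist                6
2          156        11   Hist               13
3          218         9   Math               11
4           60         2    Bio                4
5          201         7   Chem                9
6          290         6   Hist                8
7          102        10   Math               12
8          249         6   Econ                8
9           96        12    Bio               14
10         120         6   Econ                8
11         281         4   Math                6
12         177         4   Math                6
13         243         5   Hist                7
14         296         0     CS                2
take 8 rows with largest grade_rank:
    grade_rank  absences course  absences_plus_2
14         296         0     CS                2
6          290         6   Hist                8
11         281         4   Math                6
8          249         6   Econ                8
13         243         5   Hist                7
3          218         9   Math               11
1          217         4   Hist                6
5          201         7   Chem                9
group by course, min of absences_plus_2:
        absences_plus_2
course                 
CS                    2
Chem                  9
Econ                  8
Hist                  6
Math                  6
filter rows where absences_plus_2 <= 6:
        absences_plus_2
course                 
CS                    2
Hist                  6
Math                  6
add column absences_plus_2_x2 = t['absences_plus_2'] * 2:
        absences_plus_2  absences_plus_2_x2
course                                     
CS                    2                   4
Hist                  6                  12
Math                  6                  12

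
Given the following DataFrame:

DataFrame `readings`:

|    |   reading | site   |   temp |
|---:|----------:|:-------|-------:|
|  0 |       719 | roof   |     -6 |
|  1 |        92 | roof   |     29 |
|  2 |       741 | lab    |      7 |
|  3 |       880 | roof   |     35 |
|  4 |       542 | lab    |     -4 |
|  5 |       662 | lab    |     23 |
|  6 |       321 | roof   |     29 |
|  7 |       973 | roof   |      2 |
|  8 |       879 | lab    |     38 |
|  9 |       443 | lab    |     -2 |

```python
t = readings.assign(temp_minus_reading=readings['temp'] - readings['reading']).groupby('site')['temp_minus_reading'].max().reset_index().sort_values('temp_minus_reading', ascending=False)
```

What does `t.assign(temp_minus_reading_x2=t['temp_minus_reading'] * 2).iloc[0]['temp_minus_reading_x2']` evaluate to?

add column temp_minus_reading = readings['temp'] - readings['reading']:
   reading  site  temp  temp_minus_reading
0      719  roof    -6                -725
1       92  roof    29                 -63
2      741   lab     7                -734
3      880  roof    35                -845
4      542   lab    -4                -546
5      662   lab    23                -639
6      321  roof    29                -292
7      973  roof     2                -971
8      879   lab    38                -841
9      443   lab    -2                -445
group by site, max of temp_minus_reading:
site
lab    -445
roof    -63
Name: temp_minus_reading, dtype: int64
reset_index():
   site  temp_minus_reading
0   lab                -445
1  roof                 -63
sort by temp_minus_reading descending:
   site  temp_minus_reading
1  roof                 -63
0   lab                -445
add column temp_minus_reading_x2 = t['temp_minus_reading'] * 2:
   site  temp_minus_reading  temp_minus_reading_x2
1  roof                 -63                   -126
0   lab                -445                   -890
The value at position 0, column 'temp_minus_reading_x2' is -126.

-126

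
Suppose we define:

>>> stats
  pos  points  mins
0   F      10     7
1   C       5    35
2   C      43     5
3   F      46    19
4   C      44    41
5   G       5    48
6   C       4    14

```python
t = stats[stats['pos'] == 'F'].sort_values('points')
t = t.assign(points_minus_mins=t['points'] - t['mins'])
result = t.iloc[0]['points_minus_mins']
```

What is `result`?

filter rows where pos == 'F':
  pos  points  mins
0   F      10     7
3   F      46    19
sort by points:
  pos  points  mins
0   F      10     7
3   F      46    19
add column points_minus_mins = t['points'] - t['mins']:
  pos  points  mins  points_minus_mins
0   F      10     7                  3
3   F      46    19                 27
Finally, value at position 0, column 'points_minus_mins' = 3.

3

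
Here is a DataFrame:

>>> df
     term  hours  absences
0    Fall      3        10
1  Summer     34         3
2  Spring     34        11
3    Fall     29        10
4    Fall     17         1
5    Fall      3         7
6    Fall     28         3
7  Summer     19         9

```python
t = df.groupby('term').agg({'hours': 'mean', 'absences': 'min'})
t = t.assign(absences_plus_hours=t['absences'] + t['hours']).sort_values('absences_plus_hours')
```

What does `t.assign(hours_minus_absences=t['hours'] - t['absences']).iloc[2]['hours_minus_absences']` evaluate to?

23.0

group by term: mean(hours), min(absences):
        hours  absences
term                   
Fall     16.0         1
Spring   34.0        11
Summer   26.5         3
add column absences_plus_hours = t['absences'] + t['hours']:
        hours  absences  absences_plus_hours
term                                        
Fall     16.0         1                 17.0
Spring   34.0        11                 45.0
Summer   26.5         3                 29.5
sort by absences_plus_hours:
        hours  absences  absences_plus_hours
term                                        
Fall     16.0         1                 17.0
Summer   26.5         3                 29.5
Spring   34.0        11                 45.0
add column hours_minus_absences = t['hours'] - t['absences']:
        hours  absences  absences_plus_hours  hours_minus_absences
term                                                              
Fall     16.0         1                 17.0                  15.0
Summer   26.5         3                 29.5                  23.5
Spring   34.0        11                 45.0                  23.0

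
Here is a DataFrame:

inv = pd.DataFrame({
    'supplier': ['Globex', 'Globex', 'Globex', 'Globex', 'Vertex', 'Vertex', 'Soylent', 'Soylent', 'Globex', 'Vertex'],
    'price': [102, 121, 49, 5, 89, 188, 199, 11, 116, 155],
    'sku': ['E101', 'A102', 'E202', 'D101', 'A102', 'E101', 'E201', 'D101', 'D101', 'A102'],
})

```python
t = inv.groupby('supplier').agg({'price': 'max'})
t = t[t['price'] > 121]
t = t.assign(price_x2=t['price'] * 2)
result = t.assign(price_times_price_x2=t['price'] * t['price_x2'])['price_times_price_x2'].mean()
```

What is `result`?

group by supplier, max of price:
          price
supplier       
Globex      121
Soylent     199
Vertex      188
filter rows where price > 121:
          price
supplier       
Soylent     199
Vertex      188
add column price_x2 = t['price'] * 2:
          price  price_x2
supplier                 
Soylent     199       398
Vertex      188       376
add column price_times_price_x2 = t['price'] * t['price_x2']:
          price  price_x2  price_times_price_x2
supplier                                       
Soylent     199       398                 79202
Vertex      188       376                 70688

74945.0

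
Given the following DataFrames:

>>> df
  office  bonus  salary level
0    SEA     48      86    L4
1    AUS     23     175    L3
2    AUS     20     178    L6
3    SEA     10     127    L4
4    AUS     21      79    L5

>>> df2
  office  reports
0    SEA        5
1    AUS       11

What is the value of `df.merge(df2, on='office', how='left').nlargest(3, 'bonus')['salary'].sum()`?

merge on 'office' (how='left') → 5 rows:
  office  bonus  salary level  reports
0    SEA     48      86    L4        5
1    AUS     23     175    L3       11
2    AUS     20     178    L6       11
3    SEA     10     127    L4        5
4    AUS     21      79    L5       11
take 3 rows with largest bonus:
  office  bonus  salary level  reports
0    SEA     48      86    L4        5
1    AUS     23     175    L3       11
4    AUS     21      79    L5       11
So sum() = 340.

340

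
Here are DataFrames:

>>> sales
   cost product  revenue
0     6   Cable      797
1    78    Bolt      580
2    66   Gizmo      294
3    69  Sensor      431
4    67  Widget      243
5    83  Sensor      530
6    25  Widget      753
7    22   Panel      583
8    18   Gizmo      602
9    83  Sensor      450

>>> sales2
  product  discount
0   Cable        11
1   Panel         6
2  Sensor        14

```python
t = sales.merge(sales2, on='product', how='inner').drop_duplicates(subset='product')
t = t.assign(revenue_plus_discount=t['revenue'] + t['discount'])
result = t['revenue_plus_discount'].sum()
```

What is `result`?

1842

merge on 'product' (how='inner') → 5 rows:
   cost product  revenue  discount
0     6   Cable      797        11
1    69  Sensor      431        14
2    83  Sensor      530        14
3    22   Panel      583         6
4    83  Sensor      450        14
drop duplicate product (keep=first):
   cost product  revenue  discount
0     6   Cable      797        11
1    69  Sensor      431        14
3    22   Panel      583         6
add column revenue_plus_discount = t['revenue'] + t['discount']:
   cost product  revenue  discount  revenue_plus_discount
0     6   Cable      797        11                    808
1    69  Sensor      431        14                    445
3    22   Panel      583         6                    589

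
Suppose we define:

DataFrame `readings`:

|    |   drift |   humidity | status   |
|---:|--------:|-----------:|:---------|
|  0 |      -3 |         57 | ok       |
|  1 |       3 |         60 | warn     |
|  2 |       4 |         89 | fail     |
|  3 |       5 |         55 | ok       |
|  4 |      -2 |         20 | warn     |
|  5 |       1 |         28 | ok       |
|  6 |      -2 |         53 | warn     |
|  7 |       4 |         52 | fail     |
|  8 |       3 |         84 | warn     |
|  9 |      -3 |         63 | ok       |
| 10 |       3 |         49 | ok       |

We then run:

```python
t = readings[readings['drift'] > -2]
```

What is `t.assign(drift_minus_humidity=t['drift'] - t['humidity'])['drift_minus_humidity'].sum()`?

filter rows where drift > -2:
    drift  humidity status
1       3        60   warn
2       4        89   fail
3       5        55     ok
5       1        28     ok
7       4        52   fail
8       3        84   warn
10      3        49     ok
add column drift_minus_humidity = t['drift'] - t['humidity']:
    drift  humidity status  drift_minus_humidity
1       3        60   warn                   -57
2       4        89   fail                   -85
3       5        55     ok                   -50
5       1        28     ok                   -27
7       4        52   fail                   -48
8       3        84   warn                   -81
10      3        49     ok                   -46
Taking the sum of column 'drift_minus_humidity' gives -394.

-394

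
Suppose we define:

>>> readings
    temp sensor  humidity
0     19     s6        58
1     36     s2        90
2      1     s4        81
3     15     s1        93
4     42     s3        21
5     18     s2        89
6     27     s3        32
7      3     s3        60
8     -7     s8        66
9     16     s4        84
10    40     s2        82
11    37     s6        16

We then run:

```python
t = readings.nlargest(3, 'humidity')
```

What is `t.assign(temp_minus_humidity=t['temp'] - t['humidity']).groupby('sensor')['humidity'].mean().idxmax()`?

take 3 rows with largest humidity:
   temp sensor  humidity
3    15     s1        93
1    36     s2        90
5    18     s2        89
add column temp_minus_humidity = t['temp'] - t['humidity']:
   temp sensor  humidity  temp_minus_humidity
3    15     s1        93                  -78
1    36     s2        90                  -54
5    18     s2        89                  -71
group by sensor, mean of humidity:
sensor
s1    93.0
s2    89.5
Name: humidity, dtype: float64
So idxmax() = s1.

s1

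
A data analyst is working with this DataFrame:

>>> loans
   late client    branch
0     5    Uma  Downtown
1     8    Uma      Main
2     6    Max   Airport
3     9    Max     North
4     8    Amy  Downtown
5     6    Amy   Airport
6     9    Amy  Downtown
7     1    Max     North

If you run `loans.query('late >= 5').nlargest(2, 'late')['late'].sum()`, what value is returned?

filter rows where late >= 5:
   late client    branch
0     5    Uma  Downtown
1     8    Uma      Main
2     6    Max   Airport
3     9    Max     North
4     8    Amy  Downtown
5     6    Amy   Airport
6     9    Amy  Downtown
take 2 rows with largest late:
   late client    branch
3     9    Max     North
6     9    Amy  Downtown
Then the sum of column 'late': 18

18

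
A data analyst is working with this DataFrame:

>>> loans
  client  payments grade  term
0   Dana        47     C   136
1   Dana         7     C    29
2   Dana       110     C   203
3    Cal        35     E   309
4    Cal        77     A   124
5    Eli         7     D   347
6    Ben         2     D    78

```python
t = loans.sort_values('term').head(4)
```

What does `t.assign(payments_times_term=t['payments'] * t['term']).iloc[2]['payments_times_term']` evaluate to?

sort by term:
  client  payments grade  term
1   Dana         7     C    29
6    Ben         2     D    78
4    Cal        77     A   124
0   Dana        47     C   136
2   Dana       110     C   203
3    Cal        35     E   309
5    Eli         7     D   347
take first 4 rows:
  client  payments grade  term
1   Dana         7     C    29
6    Ben         2     D    78
4    Cal        77     A   124
0   Dana        47     C   136
add column payments_times_term = t['payments'] * t['term']:
  client  payments grade  term  payments_times_term
1   Dana         7     C    29                  203
6    Ben         2     D    78                  156
4    Cal        77     A   124                 9548
0   Dana        47     C   136                 6392

9548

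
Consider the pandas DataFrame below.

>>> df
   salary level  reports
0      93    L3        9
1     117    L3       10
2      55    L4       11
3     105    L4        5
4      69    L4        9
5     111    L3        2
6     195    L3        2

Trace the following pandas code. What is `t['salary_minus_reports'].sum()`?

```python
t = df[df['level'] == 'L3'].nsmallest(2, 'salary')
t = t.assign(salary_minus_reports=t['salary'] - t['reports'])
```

filter rows where level == 'L3':
   salary level  reports
0      93    L3        9
1     117    L3       10
5     111    L3        2
6     195    L3        2
take 2 rows with smallest salary:
   salary level  reports
0      93    L3        9
5     111    L3        2
add column salary_minus_reports = t['salary'] - t['reports']:
   salary level  reports  salary_minus_reports
0      93    L3        9                    84
5     111    L3        2                   109
Reading off the sum of column 'salary_minus_reports', we get 193.

193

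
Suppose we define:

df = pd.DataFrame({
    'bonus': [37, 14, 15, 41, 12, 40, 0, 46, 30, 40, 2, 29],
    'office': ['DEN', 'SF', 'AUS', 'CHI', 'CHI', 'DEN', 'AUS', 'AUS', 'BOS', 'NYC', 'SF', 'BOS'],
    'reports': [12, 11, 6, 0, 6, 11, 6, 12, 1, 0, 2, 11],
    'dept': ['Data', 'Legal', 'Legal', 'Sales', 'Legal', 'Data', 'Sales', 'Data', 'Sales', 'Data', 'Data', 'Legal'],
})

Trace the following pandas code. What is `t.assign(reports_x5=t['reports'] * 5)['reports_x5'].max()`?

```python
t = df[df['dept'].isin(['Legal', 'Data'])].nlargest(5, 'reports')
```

filter rows where dept in ['Legal', 'Data']:
    bonus office  reports   dept
0      37    DEN       12   Data
1      14     SF       11  Legal
2      15    AUS        6  Legal
4      12    CHI        6  Legal
5      40    DEN       11   Data
7      46    AUS       12   Data
9      40    NYC        0   Data
10      2     SF        2   Data
11     29    BOS       11  Legal
take 5 rows with largest reports:
    bonus office  reports   dept
0      37    DEN       12   Data
7      46    AUS       12   Data
1      14     SF       11  Legal
5      40    DEN       11   Data
11     29    BOS       11  Legal
add column reports_x5 = t['reports'] * 5:
    bonus office  reports   dept  reports_x5
0      37    DEN       12   Data          60
7      46    AUS       12   Data          60
1      14     SF       11  Legal          55
5      40    DEN       11   Data          55
11     29    BOS       11  Legal          55

60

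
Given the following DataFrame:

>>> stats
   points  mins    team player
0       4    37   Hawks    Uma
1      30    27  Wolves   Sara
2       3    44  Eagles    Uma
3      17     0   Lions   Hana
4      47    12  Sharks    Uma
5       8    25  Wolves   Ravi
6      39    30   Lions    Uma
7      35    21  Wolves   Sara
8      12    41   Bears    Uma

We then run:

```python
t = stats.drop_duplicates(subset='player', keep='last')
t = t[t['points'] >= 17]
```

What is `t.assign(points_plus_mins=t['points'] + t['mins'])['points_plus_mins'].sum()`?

drop duplicate player (keep=last):
   points  mins    team player
3      17     0   Lions   Hana
5       8    25  Wolves   Ravi
7      35    21  Wolves   Sara
8      12    41   Bears    Uma
filter rows where points >= 17:
   points  mins    team player
3      17     0   Lions   Hana
7      35    21  Wolves   Sara
add column points_plus_mins = t['points'] + t['mins']:
   points  mins    team player  points_plus_mins
3      17     0   Lions   Hana                17
7      35    21  Wolves   Sara                56

73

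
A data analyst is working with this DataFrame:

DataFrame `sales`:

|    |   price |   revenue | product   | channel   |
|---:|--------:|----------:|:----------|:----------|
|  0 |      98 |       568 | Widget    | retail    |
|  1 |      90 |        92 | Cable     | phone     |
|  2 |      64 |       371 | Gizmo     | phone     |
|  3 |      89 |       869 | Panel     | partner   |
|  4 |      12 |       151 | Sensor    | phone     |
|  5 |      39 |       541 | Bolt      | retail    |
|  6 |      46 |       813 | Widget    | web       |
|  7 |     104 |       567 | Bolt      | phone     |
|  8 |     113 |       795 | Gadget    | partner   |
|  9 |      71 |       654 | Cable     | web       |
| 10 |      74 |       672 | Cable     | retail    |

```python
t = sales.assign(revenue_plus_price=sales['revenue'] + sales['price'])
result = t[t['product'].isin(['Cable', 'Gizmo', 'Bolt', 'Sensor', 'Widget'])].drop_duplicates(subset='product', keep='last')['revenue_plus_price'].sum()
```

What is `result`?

add column revenue_plus_price = sales['revenue'] + sales['price']:
    price  revenue product  channel  revenue_plus_price
0      98      568  Widget   retail                 666
1      90       92   Cable    phone                 182
2      64      371   Gizmo    phone                 435
3      89      869   Panel  partner                 958
4      12      151  Sensor    phone                 163
5      39      541    Bolt   retail                 580
6      46      813  Widget      web                 859
7     104      567    Bolt    phone                 671
8     113      795  Gadget  partner                 908
9      71      654   Cable      web                 725
10     74      672   Cable   retail                 746
filter rows where product in ['Cable', 'Gizmo', 'Bolt', 'Sensor', 'Widget']:
    price  revenue product channel  revenue_plus_price
0      98      568  Widget  retail                 666
1      90       92   Cable   phone                 182
2      64      371   Gizmo   phone                 435
4      12      151  Sensor   phone                 163
5      39      541    Bolt  retail                 580
6      46      813  Widget     web                 859
7     104      567    Bolt   phone                 671
9      71      654   Cable     web                 725
10     74      672   Cable  retail                 746
drop duplicate product (keep=last):
    price  revenue product channel  revenue_plus_price
2      64      371   Gizmo   phone                 435
4      12      151  Sensor   phone                 163
6      46      813  Widget     web                 859
7     104      567    Bolt   phone                 671
10     74      672   Cable  retail                 746
Then the sum of column 'revenue_plus_price': 2874

2874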